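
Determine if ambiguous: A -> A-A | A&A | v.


'v-v&v' has two parse trees (no precedence encoded between - and &)
Ambiguous


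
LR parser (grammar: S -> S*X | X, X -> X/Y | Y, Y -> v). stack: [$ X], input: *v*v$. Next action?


lookahead ∉ {/} so X won't extend; reduce S -> X
Action: reduce (S -> X)


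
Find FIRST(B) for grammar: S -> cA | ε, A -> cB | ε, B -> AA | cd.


Per alternative of B: FIRST(AA) = {c, ε}; FIRST(cd) = {c}
FIRST(B) = {c, ε}


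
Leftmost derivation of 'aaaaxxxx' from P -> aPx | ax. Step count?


Derivation: P => aPx => aaPxx => aaaPxxx => aaaaxxxx
Steps: 4


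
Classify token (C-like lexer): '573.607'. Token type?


Pattern: digits with a decimal point
Type: FLOAT_LITERAL


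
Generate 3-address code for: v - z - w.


Break into single-operator statements:
t1 = v - z
t2 = t1 - w


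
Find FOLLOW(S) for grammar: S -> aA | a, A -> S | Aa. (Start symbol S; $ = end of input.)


$ ∈ FOLLOW(S). For each A -> αBβ: add FIRST(β)\{ε} to FOLLOW(B); if β nullable, add FOLLOW(A).
FOLLOW(S) = {$, a}


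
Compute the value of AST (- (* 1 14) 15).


Evaluate inner: (* 1 14) = 14
Evaluate root: (- 14 15) = -1
Result: -1


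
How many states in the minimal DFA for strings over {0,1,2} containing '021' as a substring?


KMP-style automaton: 3 progress states + 1 absorbing accept = 4
Minimal DFA: 4 states


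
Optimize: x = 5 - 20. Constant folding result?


5 - 20 = -15 at compile time
Optimized: x = -15


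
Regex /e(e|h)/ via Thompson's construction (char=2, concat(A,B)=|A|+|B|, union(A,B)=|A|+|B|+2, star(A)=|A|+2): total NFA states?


Syntax tree has 3 char leaf(s), 1 union(s), 0 star(s)
chars contribute 3×2 = 6; each union adds +2; each star adds +2
Total: 6 + 2 + 0 = 8 states


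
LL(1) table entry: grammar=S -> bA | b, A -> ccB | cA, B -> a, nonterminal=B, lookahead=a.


For [B, a]: 'a' ∈ FIRST(a)
Entry: B -> a


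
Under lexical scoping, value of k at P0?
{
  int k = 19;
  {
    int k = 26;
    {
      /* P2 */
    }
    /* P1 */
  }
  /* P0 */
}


k declared in the same block as P0
k = 19


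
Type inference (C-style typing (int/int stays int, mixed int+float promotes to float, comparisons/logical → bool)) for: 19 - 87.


Operand types: int - int
Rule: mixed int/float promotes to float; int/int stays int
Result type: int


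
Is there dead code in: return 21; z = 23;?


statement follows a return and is unreachable
Dead: 'z = 23'


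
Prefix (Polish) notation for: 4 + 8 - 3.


left-to-right (same/higher precedence on left): tree is (- (+ 4 8) 3)
Prefix: - + 4 8 3


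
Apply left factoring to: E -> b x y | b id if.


Common prefix: 'b'
Factored: E -> b E', E' -> x y | id if


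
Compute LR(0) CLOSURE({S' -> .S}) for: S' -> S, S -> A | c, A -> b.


Start: S' -> .S
For each item with dot before a nonterminal B, add B -> .γ for every B-production
Closure: [S' -> .S, S -> .A, S -> .c, A -> .b]


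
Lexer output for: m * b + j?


Scan left to right, longest-match per lexeme
Tokens: ID(m), OP(*), ID(b), OP(+), ID(j)


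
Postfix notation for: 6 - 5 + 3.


Left to right (same or higher precedence on left)
Postfix: 6 5 - 3 +


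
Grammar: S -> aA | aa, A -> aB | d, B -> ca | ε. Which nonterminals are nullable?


A nonterminal is nullable iff some alternative derives ε (directly, or every symbol in it is nullable)
Nullable: {B}


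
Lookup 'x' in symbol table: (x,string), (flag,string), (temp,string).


Lookup 'x' → type string


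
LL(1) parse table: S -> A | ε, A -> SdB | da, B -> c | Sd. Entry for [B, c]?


For [B, c]: 'c' ∈ FIRST(c)
Entry: B -> c


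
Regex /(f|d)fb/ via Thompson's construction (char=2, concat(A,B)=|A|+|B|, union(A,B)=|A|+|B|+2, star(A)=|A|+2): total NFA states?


Syntax tree has 4 char leaf(s), 1 union(s), 0 star(s)
chars contribute 4×2 = 8; each union adds +2; each star adds +2
Total: 8 + 2 + 0 = 10 states


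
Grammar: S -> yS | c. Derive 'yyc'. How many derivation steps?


Derivation: S => yS => yyS => yyc
Steps: 3


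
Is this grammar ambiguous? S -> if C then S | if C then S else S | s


dangling else: 'if C then if C then s else s' parses two ways
Ambiguous


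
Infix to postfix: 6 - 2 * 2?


* has higher precedence, evaluate 2*2 first
Postfix: 6 2 2 * -


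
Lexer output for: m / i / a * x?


Scan left to right, longest-match per lexeme
Tokens: ID(m), OP(/), ID(i), OP(/), ID(a), OP(*), ID(x)


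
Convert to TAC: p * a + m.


Break into single-operator statements:
t1 = p * a
t2 = t1 + m


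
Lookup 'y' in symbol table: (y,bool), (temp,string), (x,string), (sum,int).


Lookup 'y' → type bool


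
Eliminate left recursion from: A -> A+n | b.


Left-recursive alternatives: A+n; non-recursive: b
Introduce A': A -> bA', A' -> +nA' | ε


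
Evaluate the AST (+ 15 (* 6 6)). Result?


Evaluate inner: (* 6 6) = 36
Evaluate root: (+ 15 36) = 51
Result: 51


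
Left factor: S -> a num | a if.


Common prefix: 'a'
Factored: S -> a S', S' -> num | if


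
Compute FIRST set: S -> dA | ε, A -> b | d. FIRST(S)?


Per alternative of S: FIRST(dA) = {d}; FIRST(ε) = {ε}
FIRST(S) = {d, ε}


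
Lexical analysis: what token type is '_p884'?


Pattern: letter/underscore followed by alphanumerics, not a keyword
Type: IDENTIFIER


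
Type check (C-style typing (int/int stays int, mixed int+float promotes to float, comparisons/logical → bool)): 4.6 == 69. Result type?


Operand types: float == int
Rule: comparison yields bool
Result type: bool


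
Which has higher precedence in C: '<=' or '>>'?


'>>' is shift (level 8); '<=' is relational (level 7)
Higher level binds tighter
'>>' has higher precedence than '<='


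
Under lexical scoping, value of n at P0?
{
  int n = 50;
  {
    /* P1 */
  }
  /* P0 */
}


n declared in the same block as P0
n = 50


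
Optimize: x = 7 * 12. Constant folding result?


7 * 12 = 84 at compile time
Optimized: x = 84


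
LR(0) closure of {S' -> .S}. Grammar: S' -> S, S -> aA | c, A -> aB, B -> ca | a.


Start: S' -> .S
For each item with dot before a nonterminal B, add B -> .γ for every B-production
Closure: [S' -> .S, S -> .aA, S -> .c]


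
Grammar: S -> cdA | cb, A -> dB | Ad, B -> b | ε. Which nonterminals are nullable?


A nonterminal is nullable iff some alternative derives ε (directly, or every symbol in it is nullable)
Nullable: {B}


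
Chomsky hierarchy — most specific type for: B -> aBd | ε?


Single nonterminal LHS, but a^n d^n is not regular
Classification: Type 2 (Context-Free)


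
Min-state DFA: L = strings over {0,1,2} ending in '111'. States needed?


Track the longest suffix of input matching a prefix of '111': 4 classes (prefixes of length 0..3)
Minimal DFA: 4 states


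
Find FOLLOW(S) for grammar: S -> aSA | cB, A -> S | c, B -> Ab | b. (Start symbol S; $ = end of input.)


$ ∈ FOLLOW(S). For each A -> αBβ: add FIRST(β)\{ε} to FOLLOW(B); if β nullable, add FOLLOW(A).
FOLLOW(S) = {$, a, b, c}


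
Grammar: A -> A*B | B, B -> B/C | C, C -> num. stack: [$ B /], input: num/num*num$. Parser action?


no handle; shift 'num'
Action: shift


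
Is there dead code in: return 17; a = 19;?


statement follows a return and is unreachable
Dead: 'a = 19'


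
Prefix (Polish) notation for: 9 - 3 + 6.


left-to-right (same/higher precedence on left): tree is (+ (- 9 3) 6)
Prefix: + - 9 3 6


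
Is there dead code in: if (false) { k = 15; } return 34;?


condition is constant false, so the whole block is unreachable
Dead: 'if (false) { k = 15; }'


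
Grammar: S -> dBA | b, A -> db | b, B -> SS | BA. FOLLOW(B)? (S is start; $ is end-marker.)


$ ∈ FOLLOW(S). For each A -> αBβ: add FIRST(β)\{ε} to FOLLOW(B); if β nullable, add FOLLOW(A).
FOLLOW(B) = {b, d}


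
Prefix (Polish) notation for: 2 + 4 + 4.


left-to-right (same/higher precedence on left): tree is (+ (+ 2 4) 4)
Prefix: + + 2 4 4


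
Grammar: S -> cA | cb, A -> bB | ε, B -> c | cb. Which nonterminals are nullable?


A nonterminal is nullable iff some alternative derives ε (directly, or every symbol in it is nullable)
Nullable: {A}


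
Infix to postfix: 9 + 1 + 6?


Left to right (same or higher precedence on left)
Postfix: 9 1 + 6 +


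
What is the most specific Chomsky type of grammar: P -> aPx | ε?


Single nonterminal LHS, but a^n x^n is not regular
Classification: Type 2 (Context-Free)


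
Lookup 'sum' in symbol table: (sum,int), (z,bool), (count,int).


Lookup 'sum' → type int


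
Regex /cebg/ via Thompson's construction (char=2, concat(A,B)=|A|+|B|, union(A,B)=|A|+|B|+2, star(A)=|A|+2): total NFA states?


Syntax tree has 4 char leaf(s), 0 union(s), 0 star(s)
chars contribute 4×2 = 8; each union adds +2; each star adds +2
Total: 8 + 0 + 0 = 8 states


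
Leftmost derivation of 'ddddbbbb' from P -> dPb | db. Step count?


Derivation: P => dPb => ddPbb => dddPbbb => ddddbbbb
Steps: 4


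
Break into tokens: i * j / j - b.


Scan left to right, longest-match per lexeme
Tokens: ID(i), OP(*), ID(j), OP(/), ID(j), OP(-), ID(b)


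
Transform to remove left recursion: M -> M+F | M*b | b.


Left-recursive alternatives: M+F, M*b; non-recursive: b
Introduce M': M -> bM', M' -> +FM' | *bM' | ε


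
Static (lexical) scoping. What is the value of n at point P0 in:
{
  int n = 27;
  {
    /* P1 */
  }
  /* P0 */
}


n declared in the same block as P0
n = 27


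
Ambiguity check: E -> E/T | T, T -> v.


precedence layered via separate nonterminal T: deterministic
Unambiguous


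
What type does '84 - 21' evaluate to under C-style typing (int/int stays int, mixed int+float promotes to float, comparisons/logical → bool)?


Operand types: int - int
Rule: mixed int/float promotes to float; int/int stays int
Result type: int


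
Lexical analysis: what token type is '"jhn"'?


Pattern: double-quoted sequence
Type: STRING_LITERAL


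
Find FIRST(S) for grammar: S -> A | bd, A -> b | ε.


Per alternative of S: FIRST(A) = {b, ε}; FIRST(bd) = {b}
FIRST(S) = {b, ε}


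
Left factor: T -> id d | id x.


Common prefix: 'id'
Factored: T -> id T', T' -> d | x


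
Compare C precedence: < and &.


'<' is relational (level 7); '&' is bitwise AND (level 5)
Higher level binds tighter
'<' has higher precedence than '&'


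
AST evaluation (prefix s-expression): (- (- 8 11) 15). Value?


Evaluate inner: (- 8 11) = -3
Evaluate root: (- -3 15) = -18
Result: -18


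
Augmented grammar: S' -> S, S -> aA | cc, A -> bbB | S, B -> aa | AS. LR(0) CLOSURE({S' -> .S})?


Start: S' -> .S
For each item with dot before a nonterminal B, add B -> .γ for every B-production
Closure: [S' -> .S, S -> .aA, S -> .cc]


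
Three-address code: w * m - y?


Break into single-operator statements:
t1 = w * m
t2 = t1 - y


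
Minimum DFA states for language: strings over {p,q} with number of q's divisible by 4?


Track (count of q) mod 4: states 0..3, accept at 0
Minimal DFA: 4 states


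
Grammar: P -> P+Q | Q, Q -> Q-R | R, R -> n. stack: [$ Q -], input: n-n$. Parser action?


no handle; shift 'n'
Action: shift


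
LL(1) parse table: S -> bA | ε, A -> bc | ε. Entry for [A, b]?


For [A, b]: 'b' ∈ FIRST(bc)
Entry: A -> bc


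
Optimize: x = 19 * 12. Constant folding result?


19 * 12 = 228 at compile time
Optimized: x = 228


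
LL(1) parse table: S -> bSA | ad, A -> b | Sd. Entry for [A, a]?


For [A, a]: 'a' ∈ FIRST(Sd)
Entry: A -> Sd


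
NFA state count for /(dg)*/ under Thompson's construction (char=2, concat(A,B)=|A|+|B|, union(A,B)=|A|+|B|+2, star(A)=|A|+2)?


Syntax tree has 2 char leaf(s), 0 union(s), 1 star(s)
chars contribute 2×2 = 4; each union adds +2; each star adds +2
Total: 4 + 0 + 2 = 6 states


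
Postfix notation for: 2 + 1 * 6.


* has higher precedence, evaluate 1*6 first
Postfix: 2 1 6 * +


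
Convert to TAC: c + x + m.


Break into single-operator statements:
t1 = c + x
t2 = t1 + m


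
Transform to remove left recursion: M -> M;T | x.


Left-recursive alternatives: M;T; non-recursive: x
Introduce M': M -> xM', M' -> ;TM' | ε


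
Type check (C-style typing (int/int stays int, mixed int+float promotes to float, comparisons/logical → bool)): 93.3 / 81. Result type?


Operand types: float / int
Rule: mixed int/float promotes to float; int/int stays int
Result type: float


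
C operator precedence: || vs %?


'%' is multiplicative (level 10); '||' is logical OR (level 1)
Higher level binds tighter
'%' has higher precedence than '||'


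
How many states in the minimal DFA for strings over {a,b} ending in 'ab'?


Track the longest suffix of input matching a prefix of 'ab': 3 classes (prefixes of length 0..2)
Minimal DFA: 3 states


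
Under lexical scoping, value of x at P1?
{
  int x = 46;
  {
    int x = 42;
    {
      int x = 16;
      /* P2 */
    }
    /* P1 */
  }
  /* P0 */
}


x declared in the same block as P1
x = 42


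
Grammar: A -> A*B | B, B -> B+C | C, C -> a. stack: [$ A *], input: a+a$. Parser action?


no handle ('A*' is not any RHS); shift 'a'
Action: shift


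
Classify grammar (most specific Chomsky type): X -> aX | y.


Right-linear: every RHS is a terminal or a terminal followed by one nonterminal
Classification: Type 3 (Regular)


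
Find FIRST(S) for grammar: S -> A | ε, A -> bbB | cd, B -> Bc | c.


Per alternative of S: FIRST(A) = {b, c}; FIRST(ε) = {ε}
FIRST(S) = {b, c, ε}


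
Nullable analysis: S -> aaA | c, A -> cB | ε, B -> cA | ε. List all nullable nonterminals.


A nonterminal is nullable iff some alternative derives ε (directly, or every symbol in it is nullable)
Nullable: {A, B}


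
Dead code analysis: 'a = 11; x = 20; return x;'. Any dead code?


a is assigned but never read
Dead: 'a = 11'


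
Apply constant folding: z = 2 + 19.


2 + 19 = 21 at compile time
Optimized: z = 21


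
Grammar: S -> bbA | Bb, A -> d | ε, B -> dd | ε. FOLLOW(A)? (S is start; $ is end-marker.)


$ ∈ FOLLOW(S). For each A -> αBβ: add FIRST(β)\{ε} to FOLLOW(B); if β nullable, add FOLLOW(A).
FOLLOW(A) = {$}


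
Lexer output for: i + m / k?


Scan left to right, longest-match per lexeme
Tokens: ID(i), OP(+), ID(m), OP(/), ID(k)


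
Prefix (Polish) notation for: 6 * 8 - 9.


left-to-right (same/higher precedence on left): tree is (- (* 6 8) 9)
Prefix: - * 6 8 9


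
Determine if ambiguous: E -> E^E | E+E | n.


'n^n+n' has two parse trees (no precedence encoded between ^ and +)
Ambiguous


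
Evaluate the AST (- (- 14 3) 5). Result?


Evaluate inner: (- 14 3) = 11
Evaluate root: (- 11 5) = 6
Result: 6


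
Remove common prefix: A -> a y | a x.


Common prefix: 'a'
Factored: A -> a A', A' -> y | x


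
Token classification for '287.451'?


Pattern: digits with a decimal point
Type: FLOAT_LITERAL


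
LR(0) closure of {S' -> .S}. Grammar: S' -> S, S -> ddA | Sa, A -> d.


Start: S' -> .S
For each item with dot before a nonterminal B, add B -> .γ for every B-production
Closure: [S' -> .S, S -> .ddA, S -> .Sa]


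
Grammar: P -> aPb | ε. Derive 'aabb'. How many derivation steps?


Derivation: P => aPb => aaPbb => aabb
Steps: 3


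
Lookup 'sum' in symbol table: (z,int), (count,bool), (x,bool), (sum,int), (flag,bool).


Lookup 'sum' → type int


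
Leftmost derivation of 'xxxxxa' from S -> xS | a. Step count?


Derivation: S => xS => xxS => xxxS => xxxxS => xxxxxS => xxxxxa
Steps: 6


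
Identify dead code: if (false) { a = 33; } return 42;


condition is constant false, so the whole block is unreachable
Dead: 'if (false) { a = 33; }'


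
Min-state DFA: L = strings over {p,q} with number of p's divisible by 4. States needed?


Track (count of p) mod 4: states 0..3, accept at 0
Minimal DFA: 4 states


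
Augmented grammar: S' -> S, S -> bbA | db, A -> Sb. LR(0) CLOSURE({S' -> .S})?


Start: S' -> .S
For each item with dot before a nonterminal B, add B -> .γ for every B-production
Closure: [S' -> .S, S -> .bbA, S -> .db]


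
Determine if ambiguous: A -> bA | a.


right-linear, alternatives start with distinct terminals 'b' vs 'a': unique leftmost derivation
Unambiguous


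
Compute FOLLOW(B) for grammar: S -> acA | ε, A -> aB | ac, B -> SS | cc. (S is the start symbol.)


$ ∈ FOLLOW(S). For each A -> αBβ: add FIRST(β)\{ε} to FOLLOW(B); if β nullable, add FOLLOW(A).
FOLLOW(B) = {$, a}


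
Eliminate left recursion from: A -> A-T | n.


Left-recursive alternatives: A-T; non-recursive: n
Introduce A': A -> nA', A' -> -TA' | ε


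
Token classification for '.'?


Pattern: operator symbol
Type: OPERATOR


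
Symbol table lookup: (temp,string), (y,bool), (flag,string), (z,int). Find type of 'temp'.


Lookup 'temp' → type string


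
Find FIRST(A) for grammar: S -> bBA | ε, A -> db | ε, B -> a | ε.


Per alternative of A: FIRST(db) = {d}; FIRST(ε) = {ε}
FIRST(A) = {d, ε}


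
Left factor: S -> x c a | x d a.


Common prefix: 'x'
Factored: S -> x S', S' -> c a | d a


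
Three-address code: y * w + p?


Break into single-operator statements:
t1 = y * w
t2 = t1 + p


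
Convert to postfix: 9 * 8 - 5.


Left to right (same or higher precedence on left)
Postfix: 9 8 * 5 -


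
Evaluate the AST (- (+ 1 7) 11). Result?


Evaluate inner: (+ 1 7) = 8
Evaluate root: (- 8 11) = -3
Result: -3


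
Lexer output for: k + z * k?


Scan left to right, longest-match per lexeme
Tokens: ID(k), OP(+), ID(z), OP(*), ID(k)


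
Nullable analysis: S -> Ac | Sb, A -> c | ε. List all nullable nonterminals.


A nonterminal is nullable iff some alternative derives ε (directly, or every symbol in it is nullable)
Nullable: {A}


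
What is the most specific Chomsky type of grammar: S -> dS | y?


Right-linear: every RHS is a terminal or a terminal followed by one nonterminal
Classification: Type 3 (Regular)


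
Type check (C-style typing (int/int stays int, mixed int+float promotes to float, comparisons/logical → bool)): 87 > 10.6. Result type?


Operand types: int > float
Rule: comparison yields bool
Result type: bool


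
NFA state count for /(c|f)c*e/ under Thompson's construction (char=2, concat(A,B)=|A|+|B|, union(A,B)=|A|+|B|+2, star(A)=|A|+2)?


Syntax tree has 4 char leaf(s), 1 union(s), 1 star(s)
chars contribute 4×2 = 8; each union adds +2; each star adds +2
Total: 8 + 2 + 2 = 12 states


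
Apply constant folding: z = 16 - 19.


16 - 19 = -3 at compile time
Optimized: z = -3


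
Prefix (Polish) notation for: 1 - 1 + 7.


left-to-right (same/higher precedence on left): tree is (+ (- 1 1) 7)
Prefix: + - 1 1 7


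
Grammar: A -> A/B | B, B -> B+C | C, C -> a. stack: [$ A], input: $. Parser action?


start symbol A on stack, input exhausted
Action: accept


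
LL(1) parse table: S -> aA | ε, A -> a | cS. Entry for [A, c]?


For [A, c]: 'c' ∈ FIRST(cS)
Entry: A -> cS


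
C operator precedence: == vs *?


'*' is multiplicative (level 10); '==' is equality (level 6)
Higher level binds tighter
'*' has higher precedence than '=='


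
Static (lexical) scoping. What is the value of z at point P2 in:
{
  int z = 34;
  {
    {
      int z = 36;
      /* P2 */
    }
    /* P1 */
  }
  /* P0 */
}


z declared in the same block as P2
z = 36


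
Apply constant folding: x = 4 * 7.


4 * 7 = 28 at compile time
Optimized: x = 28


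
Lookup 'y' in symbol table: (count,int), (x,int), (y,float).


Lookup 'y' → type float


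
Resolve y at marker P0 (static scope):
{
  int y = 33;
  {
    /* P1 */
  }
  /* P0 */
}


y declared in the same block as P0
y = 33


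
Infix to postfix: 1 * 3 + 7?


Left to right (same or higher precedence on left)
Postfix: 1 3 * 7 +


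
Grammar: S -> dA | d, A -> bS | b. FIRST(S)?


Per alternative of S: FIRST(dA) = {d}; FIRST(d) = {d}
FIRST(S) = {d}


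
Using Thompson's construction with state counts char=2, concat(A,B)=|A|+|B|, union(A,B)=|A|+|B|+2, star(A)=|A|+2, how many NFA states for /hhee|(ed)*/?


Syntax tree has 6 char leaf(s), 1 union(s), 1 star(s)
chars contribute 6×2 = 12; each union adds +2; each star adds +2
Total: 12 + 2 + 2 = 16 states


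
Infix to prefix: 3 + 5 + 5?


left-to-right (same/higher precedence on left): tree is (+ (+ 3 5) 5)
Prefix: + + 3 5 5


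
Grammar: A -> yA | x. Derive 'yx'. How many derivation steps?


Derivation: A => yA => yx
Steps: 2


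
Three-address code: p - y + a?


Break into single-operator statements:
t1 = p - y
t2 = t1 + a


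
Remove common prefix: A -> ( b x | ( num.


Common prefix: '('
Factored: A -> ( A', A' -> b x | num


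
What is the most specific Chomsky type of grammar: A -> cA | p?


Right-linear: every RHS is a terminal or a terminal followed by one nonterminal
Classification: Type 3 (Regular)


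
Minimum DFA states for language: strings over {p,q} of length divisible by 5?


Track length mod 5: states 0..4, accept at 0
Minimal DFA: 5 states


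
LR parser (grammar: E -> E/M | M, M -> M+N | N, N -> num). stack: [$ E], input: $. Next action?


start symbol E on stack, input exhausted
Action: accept


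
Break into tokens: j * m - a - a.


Scan left to right, longest-match per lexeme
Tokens: ID(j), OP(*), ID(m), OP(-), ID(a), OP(-), ID(a)


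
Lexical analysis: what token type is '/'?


Pattern: operator symbol
Type: OPERATOR


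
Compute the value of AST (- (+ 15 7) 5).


Evaluate inner: (+ 15 7) = 22
Evaluate root: (- 22 5) = 17
Result: 17


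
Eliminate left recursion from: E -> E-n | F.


Left-recursive alternatives: E-n; non-recursive: F
Introduce E': E -> FE', E' -> -nE' | ε


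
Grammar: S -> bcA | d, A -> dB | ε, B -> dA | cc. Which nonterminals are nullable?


A nonterminal is nullable iff some alternative derives ε (directly, or every symbol in it is nullable)
Nullable: {A}


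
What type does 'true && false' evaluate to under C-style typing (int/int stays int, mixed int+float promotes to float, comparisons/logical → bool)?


Operand types: bool && bool
Rule: logical operators take bool operands and yield bool
Result type: bool


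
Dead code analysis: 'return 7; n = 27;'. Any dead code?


statement follows a return and is unreachable
Dead: 'n = 27'


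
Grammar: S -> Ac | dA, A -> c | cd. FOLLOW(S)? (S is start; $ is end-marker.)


$ ∈ FOLLOW(S). For each A -> αBβ: add FIRST(β)\{ε} to FOLLOW(B); if β nullable, add FOLLOW(A).
FOLLOW(S) = {$}


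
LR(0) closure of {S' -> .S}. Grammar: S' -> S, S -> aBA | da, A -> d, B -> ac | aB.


Start: S' -> .S
For each item with dot before a nonterminal B, add B -> .γ for every B-production
Closure: [S' -> .S, S -> .aBA, S -> .da]


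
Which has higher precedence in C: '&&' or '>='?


'>=' is relational (level 7); '&&' is logical AND (level 2)
Higher level binds tighter
'>=' has higher precedence than '&&'


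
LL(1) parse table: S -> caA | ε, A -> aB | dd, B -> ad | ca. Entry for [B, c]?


For [B, c]: 'c' ∈ FIRST(ca)
Entry: B -> ca


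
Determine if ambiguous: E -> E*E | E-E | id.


'id*id-id' has two parse trees (no precedence encoded between * and -)
Ambiguous


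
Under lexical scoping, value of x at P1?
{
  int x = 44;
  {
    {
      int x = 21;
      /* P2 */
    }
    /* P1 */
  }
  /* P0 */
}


P1's block does not declare x; resolves to the enclosing declaration at depth 0
x = 44


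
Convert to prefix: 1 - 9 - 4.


left-to-right (same/higher precedence on left): tree is (- (- 1 9) 4)
Prefix: - - 1 9 4


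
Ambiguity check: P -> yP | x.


right-linear, alternatives start with distinct terminals 'y' vs 'x': unique leftmost derivation
Unambiguous


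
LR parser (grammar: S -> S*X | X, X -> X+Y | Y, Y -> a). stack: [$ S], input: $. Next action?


start symbol S on stack, input exhausted
Action: accept


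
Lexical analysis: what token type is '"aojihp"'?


Pattern: double-quoted sequence
Type: STRING_LITERAL


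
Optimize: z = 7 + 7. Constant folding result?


7 + 7 = 14 at compile time
Optimized: z = 14


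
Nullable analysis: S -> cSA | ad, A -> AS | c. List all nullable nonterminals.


A nonterminal is nullable iff some alternative derives ε (directly, or every symbol in it is nullable)
Nullable: {}


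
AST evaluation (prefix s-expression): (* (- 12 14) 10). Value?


Evaluate inner: (- 12 14) = -2
Evaluate root: (* -2 10) = -20
Result: -20


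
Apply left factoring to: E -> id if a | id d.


Common prefix: 'id'
Factored: E -> id E', E' -> if a | d


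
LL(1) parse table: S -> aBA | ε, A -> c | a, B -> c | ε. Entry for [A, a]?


For [A, a]: 'a' ∈ FIRST(a)
Entry: A -> a


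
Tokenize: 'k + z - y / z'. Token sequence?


Scan left to right, longest-match per lexeme
Tokens: ID(k), OP(+), ID(z), OP(-), ID(y), OP(/), ID(z)


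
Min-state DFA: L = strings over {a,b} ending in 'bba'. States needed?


Track the longest suffix of input matching a prefix of 'bba': 4 classes (prefixes of length 0..3)
Minimal DFA: 4 states


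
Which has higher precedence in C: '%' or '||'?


'%' is multiplicative (level 10); '||' is logical OR (level 1)
Higher level binds tighter
'%' has higher precedence than '||'


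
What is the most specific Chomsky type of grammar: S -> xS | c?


Right-linear: every RHS is a terminal or a terminal followed by one nonterminal
Classification: Type 3 (Regular)


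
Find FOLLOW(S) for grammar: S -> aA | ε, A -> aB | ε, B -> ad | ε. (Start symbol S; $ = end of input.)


$ ∈ FOLLOW(S). For each A -> αBβ: add FIRST(β)\{ε} to FOLLOW(B); if β nullable, add FOLLOW(A).
FOLLOW(S) = {$}


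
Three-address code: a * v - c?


Break into single-operator statements:
t1 = a * v
t2 = t1 - c


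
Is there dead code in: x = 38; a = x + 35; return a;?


x is read by a's definition; a is returned
No dead code


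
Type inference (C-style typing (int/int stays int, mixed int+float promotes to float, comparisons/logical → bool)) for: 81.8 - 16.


Operand types: float - int
Rule: mixed int/float promotes to float; int/int stays int
Result type: float


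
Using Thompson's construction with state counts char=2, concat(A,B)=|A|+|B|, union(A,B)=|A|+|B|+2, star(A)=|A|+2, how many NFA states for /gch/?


Syntax tree has 3 char leaf(s), 0 union(s), 0 star(s)
chars contribute 3×2 = 6; each union adds +2; each star adds +2
Total: 6 + 0 + 0 = 6 states


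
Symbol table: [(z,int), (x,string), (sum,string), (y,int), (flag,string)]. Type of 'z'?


Lookup 'z' → type int


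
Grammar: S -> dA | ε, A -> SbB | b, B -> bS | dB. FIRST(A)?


Per alternative of A: FIRST(SbB) = {b, d}; FIRST(b) = {b}
FIRST(A) = {b, d}


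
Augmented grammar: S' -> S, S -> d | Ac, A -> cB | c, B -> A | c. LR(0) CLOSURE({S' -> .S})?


Start: S' -> .S
For each item with dot before a nonterminal B, add B -> .γ for every B-production
Closure: [S' -> .S, S -> .d, S -> .Ac, A -> .cB, A -> .c]


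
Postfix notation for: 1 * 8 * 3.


Left to right (same or higher precedence on left)
Postfix: 1 8 * 3 *


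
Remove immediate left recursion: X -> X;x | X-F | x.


Left-recursive alternatives: X;x, X-F; non-recursive: x
Introduce X': X -> xX', X' -> ;xX' | -FX' | ε


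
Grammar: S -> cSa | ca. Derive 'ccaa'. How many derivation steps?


Derivation: S => cSa => ccaa
Steps: 2


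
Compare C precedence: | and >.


'>' is relational (level 7); '|' is bitwise OR (level 3)
Higher level binds tighter
'>' has higher precedence than '|'


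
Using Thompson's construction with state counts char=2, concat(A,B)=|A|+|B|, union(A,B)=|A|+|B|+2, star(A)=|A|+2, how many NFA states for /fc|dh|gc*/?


Syntax tree has 6 char leaf(s), 2 union(s), 1 star(s)
chars contribute 6×2 = 12; each union adds +2; each star adds +2
Total: 12 + 4 + 2 = 18 states


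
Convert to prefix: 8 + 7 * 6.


'*' binds tighter: tree is (+ 8 (* 7 6))
Prefix: + 8 * 7 6


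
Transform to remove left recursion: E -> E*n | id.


Left-recursive alternatives: E*n; non-recursive: id
Introduce E': E -> idE', E' -> *nE' | ε


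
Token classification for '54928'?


Pattern: digits only
Type: INTEGER_LITERAL


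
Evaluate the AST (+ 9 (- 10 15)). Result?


Evaluate inner: (- 10 15) = -5
Evaluate root: (+ 9 -5) = 4
Result: 4


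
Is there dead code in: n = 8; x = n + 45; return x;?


n is read by x's definition; x is returned
No dead code


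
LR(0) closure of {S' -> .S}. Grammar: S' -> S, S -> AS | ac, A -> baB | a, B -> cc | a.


Start: S' -> .S
For each item with dot before a nonterminal B, add B -> .γ for every B-production
Closure: [S' -> .S, S -> .AS, S -> .ac, A -> .baB, A -> .a]


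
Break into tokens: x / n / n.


Scan left to right, longest-match per lexeme
Tokens: ID(x), OP(/), ID(n), OP(/), ID(n)


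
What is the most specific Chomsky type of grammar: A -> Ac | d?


Left-linear: every RHS is a terminal or one nonterminal followed by a terminal
Classification: Type 3 (Regular)


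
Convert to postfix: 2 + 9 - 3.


Left to right (same or higher precedence on left)
Postfix: 2 9 + 3 -


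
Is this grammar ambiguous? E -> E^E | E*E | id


'id^id*id' has two parse trees (no precedence encoded between ^ and *)
Ambiguous


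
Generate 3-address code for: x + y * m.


Break into single-operator statements:
t1 = y * m
t2 = x + t1


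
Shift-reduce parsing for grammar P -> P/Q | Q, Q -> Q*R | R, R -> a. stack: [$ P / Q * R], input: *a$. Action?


handle 'Q*R' on top
Action: reduce (Q -> Q*R)


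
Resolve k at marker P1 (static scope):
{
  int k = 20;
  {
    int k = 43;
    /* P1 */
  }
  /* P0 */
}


k declared in the same block as P1
k = 43


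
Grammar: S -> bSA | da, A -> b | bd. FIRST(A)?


Per alternative of A: FIRST(b) = {b}; FIRST(bd) = {b}
FIRST(A) = {b}


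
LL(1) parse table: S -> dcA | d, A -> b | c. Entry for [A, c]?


For [A, c]: 'c' ∈ FIRST(c)
Entry: A -> c


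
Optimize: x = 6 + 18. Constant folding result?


6 + 18 = 24 at compile time
Optimized: x = 24


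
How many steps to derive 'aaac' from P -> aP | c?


Derivation: P => aP => aaP => aaaP => aaac
Steps: 4


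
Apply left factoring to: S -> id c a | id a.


Common prefix: 'id'
Factored: S -> id S', S' -> c a | a


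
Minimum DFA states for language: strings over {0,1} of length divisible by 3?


Track length mod 3: states 0..2, accept at 0
Minimal DFA: 3 states


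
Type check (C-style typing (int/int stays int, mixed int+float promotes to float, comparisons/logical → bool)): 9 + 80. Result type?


Operand types: int + int
Rule: mixed int/float promotes to float; int/int stays int
Result type: int


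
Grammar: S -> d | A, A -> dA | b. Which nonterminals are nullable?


A nonterminal is nullable iff some alternative derives ε (directly, or every symbol in it is nullable)
Nullable: {}


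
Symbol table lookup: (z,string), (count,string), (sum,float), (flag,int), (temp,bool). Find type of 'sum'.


Lookup 'sum' → type float


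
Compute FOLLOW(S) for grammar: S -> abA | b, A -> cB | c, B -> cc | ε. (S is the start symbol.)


$ ∈ FOLLOW(S). For each A -> αBβ: add FIRST(β)\{ε} to FOLLOW(B); if β nullable, add FOLLOW(A).
FOLLOW(S) = {$}


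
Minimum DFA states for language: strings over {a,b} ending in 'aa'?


Track the longest suffix of input matching a prefix of 'aa': 3 classes (prefixes of length 0..2)
Minimal DFA: 3 states


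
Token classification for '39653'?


Pattern: digits only
Type: INTEGER_LITERAL


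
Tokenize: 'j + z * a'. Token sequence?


Scan left to right, longest-match per lexeme
Tokens: ID(j), OP(+), ID(z), OP(*), ID(a)


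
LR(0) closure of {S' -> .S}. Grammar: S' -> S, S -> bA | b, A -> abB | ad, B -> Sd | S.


Start: S' -> .S
For each item with dot before a nonterminal B, add B -> .γ for every B-production
Closure: [S' -> .S, S -> .bA, S -> .b]


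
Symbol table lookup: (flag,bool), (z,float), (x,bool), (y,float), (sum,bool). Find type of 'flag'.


Lookup 'flag' → type bool


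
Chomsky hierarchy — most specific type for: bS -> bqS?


LHS has context (more than one symbol) and |LHS| ≤ |RHS|
Classification: Type 1 (Context-Sensitive)


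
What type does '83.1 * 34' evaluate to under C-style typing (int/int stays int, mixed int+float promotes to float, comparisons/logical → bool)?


Operand types: float * int
Rule: mixed int/float promotes to float; int/int stays int
Result type: float


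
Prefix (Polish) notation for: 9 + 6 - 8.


left-to-right (same/higher precedence on left): tree is (- (+ 9 6) 8)
Prefix: - + 9 6 8


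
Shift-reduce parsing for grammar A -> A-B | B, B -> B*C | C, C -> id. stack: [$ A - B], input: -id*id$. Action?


handle 'A-B' on top; lookahead ∈ FOLLOW(A) = {-, $}
Action: reduce (A -> A-B)


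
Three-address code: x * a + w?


Break into single-operator statements:
t1 = x * a
t2 = t1 + w


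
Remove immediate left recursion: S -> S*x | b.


Left-recursive alternatives: S*x; non-recursive: b
Introduce S': S -> bS', S' -> *xS' | ε


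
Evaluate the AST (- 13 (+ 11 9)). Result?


Evaluate inner: (+ 11 9) = 20
Evaluate root: (- 13 20) = -7
Result: -7


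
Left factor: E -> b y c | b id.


Common prefix: 'b'
Factored: E -> b E', E' -> y c | id


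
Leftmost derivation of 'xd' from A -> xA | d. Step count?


Derivation: A => xA => xd
Steps: 2


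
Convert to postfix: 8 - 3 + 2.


Left to right (same or higher precedence on left)
Postfix: 8 3 - 2 +


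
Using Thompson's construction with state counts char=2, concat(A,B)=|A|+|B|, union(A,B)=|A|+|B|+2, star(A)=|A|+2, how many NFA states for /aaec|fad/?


Syntax tree has 7 char leaf(s), 1 union(s), 0 star(s)
chars contribute 7×2 = 14; each union adds +2; each star adds +2
Total: 14 + 2 + 0 = 16 states


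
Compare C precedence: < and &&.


'<' is relational (level 7); '&&' is logical AND (level 2)
Higher level binds tighter
'<' has higher precedence than '&&'


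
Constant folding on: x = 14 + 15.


14 + 15 = 29 at compile time
Optimized: x = 29


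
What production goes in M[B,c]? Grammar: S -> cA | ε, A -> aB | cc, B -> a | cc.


For [B, c]: 'c' ∈ FIRST(cc)
Entry: B -> cc


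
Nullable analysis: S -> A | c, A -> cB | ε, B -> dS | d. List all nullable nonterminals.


A nonterminal is nullable iff some alternative derives ε (directly, or every symbol in it is nullable)
Nullable: {A, S}


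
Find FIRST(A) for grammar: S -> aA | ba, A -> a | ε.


Per alternative of A: FIRST(a) = {a}; FIRST(ε) = {ε}
FIRST(A) = {a, ε}


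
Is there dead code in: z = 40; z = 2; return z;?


first assignment to z is overwritten before any read
Dead: 'z = 40'


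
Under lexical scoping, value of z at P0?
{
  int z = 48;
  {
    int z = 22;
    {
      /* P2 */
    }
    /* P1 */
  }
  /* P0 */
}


z declared in the same block as P0
z = 48


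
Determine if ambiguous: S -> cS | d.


right-linear, alternatives start with distinct terminals 'c' vs 'd': unique leftmost derivation
Unambiguous


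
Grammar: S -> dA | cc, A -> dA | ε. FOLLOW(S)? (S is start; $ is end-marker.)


$ ∈ FOLLOW(S). For each A -> αBβ: add FIRST(β)\{ε} to FOLLOW(B); if β nullable, add FOLLOW(A).
FOLLOW(S) = {$}


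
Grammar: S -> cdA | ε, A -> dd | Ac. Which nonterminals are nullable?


A nonterminal is nullable iff some alternative derives ε (directly, or every symbol in it is nullable)
Nullable: {S}


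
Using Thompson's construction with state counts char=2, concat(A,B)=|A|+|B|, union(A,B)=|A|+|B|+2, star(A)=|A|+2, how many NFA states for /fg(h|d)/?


Syntax tree has 4 char leaf(s), 1 union(s), 0 star(s)
chars contribute 4×2 = 8; each union adds +2; each star adds +2
Total: 8 + 2 + 0 = 10 states


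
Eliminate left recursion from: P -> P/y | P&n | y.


Left-recursive alternatives: P/y, P&n; non-recursive: y
Introduce P': P -> yP', P' -> /yP' | &nP' | ε


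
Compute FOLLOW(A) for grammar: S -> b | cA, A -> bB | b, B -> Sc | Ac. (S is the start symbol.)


$ ∈ FOLLOW(S). For each A -> αBβ: add FIRST(β)\{ε} to FOLLOW(B); if β nullable, add FOLLOW(A).
FOLLOW(A) = {$, c}


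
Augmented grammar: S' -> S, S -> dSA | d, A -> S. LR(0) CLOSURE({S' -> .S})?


Start: S' -> .S
For each item with dot before a nonterminal B, add B -> .γ for every B-production
Closure: [S' -> .S, S -> .dSA, S -> .d]


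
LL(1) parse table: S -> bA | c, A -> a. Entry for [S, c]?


For [S, c]: 'c' ∈ FIRST(c)
Entry: S -> c


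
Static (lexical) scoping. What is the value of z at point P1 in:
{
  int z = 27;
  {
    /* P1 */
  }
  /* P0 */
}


P1's block does not declare z; resolves to the enclosing declaration at depth 0
z = 27


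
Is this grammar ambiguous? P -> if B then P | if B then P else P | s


dangling else: 'if B then if B then s else s' parses two ways
Ambiguous


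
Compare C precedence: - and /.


'/' is multiplicative (level 10); '-' is additive (level 9)
Higher level binds tighter
'/' has higher precedence than '-'


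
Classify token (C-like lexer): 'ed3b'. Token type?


Pattern: letter/underscore followed by alphanumerics, not a keyword
Type: IDENTIFIER


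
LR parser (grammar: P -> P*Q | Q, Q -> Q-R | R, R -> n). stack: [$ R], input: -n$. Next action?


'R' (not preceded by Q-) is the handle for Q -> R
Action: reduce (Q -> R)


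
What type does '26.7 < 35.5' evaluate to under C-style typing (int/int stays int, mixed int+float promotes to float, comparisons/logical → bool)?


Operand types: float < float
Rule: comparison yields bool
Result type: bool


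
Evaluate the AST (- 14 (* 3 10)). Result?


Evaluate inner: (* 3 10) = 30
Evaluate root: (- 14 30) = -16
Result: -16


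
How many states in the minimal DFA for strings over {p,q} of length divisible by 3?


Track length mod 3: states 0..2, accept at 0
Minimal DFA: 3 states


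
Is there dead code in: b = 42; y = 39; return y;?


b is assigned but never read
Dead: 'b = 42'


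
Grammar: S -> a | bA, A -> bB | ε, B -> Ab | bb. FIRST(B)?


Per alternative of B: FIRST(Ab) = {b}; FIRST(bb) = {b}
FIRST(B) = {b}


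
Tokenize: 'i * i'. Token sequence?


Scan left to right, longest-match per lexeme
Tokens: ID(i), OP(*), ID(i)


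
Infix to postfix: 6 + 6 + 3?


Left to right (same or higher precedence on left)
Postfix: 6 6 + 3 +


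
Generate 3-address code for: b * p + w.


Break into single-operator statements:
t1 = b * p
t2 = t1 + w


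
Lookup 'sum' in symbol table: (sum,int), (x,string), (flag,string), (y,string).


Lookup 'sum' → type int


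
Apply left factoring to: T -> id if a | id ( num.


Common prefix: 'id'
Factored: T -> id T', T' -> if a | ( num


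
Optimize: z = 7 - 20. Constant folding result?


7 - 20 = -13 at compile time
Optimized: z = -13


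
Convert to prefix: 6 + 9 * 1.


'*' binds tighter: tree is (+ 6 (* 9 1))
Prefix: + 6 * 9 1
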